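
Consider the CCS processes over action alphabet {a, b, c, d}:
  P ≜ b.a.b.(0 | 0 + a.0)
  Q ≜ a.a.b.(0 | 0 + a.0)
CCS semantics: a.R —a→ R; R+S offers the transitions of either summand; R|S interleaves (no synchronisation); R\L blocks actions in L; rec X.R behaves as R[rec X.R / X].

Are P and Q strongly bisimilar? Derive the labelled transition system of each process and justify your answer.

P ≁ Q

P's transition system — 5 states:
  p0 = b.a.b.(0 | 0 + a.0) has moves =b=> p1
  p1 = a.b.(0 | 0 + a.0) has moves =a=> p2
  p2 = b.(0 | 0 + a.0) has moves =b=> p3
  p3 = 0 | 0 + a.0 has moves =a=> p4
  p4 = 0 has moves (no moves)
Q's transition system — 5 states:
  q0 = a.a.b.(0 | 0 + a.0) has moves =a=> q1
  q1 = a.b.(0 | 0 + a.0) has moves =a=> q2
  q2 = b.(0 | 0 + a.0) has moves =b=> q3
  q3 = 0 | 0 + a.0 has moves =a=> q4
  q4 = 0 has moves (no moves)
Coarsest stable partition (strong bisimilarity classes):
  B0 = {p0}
  B1 = {p1, q1}
  B2 = {p2, q2}
  B3 = {p3, q3}
  B4 = {p4, q4}
  B5 = {q0}
p0 ∈ B0, q0 ∈ B5 → different blocks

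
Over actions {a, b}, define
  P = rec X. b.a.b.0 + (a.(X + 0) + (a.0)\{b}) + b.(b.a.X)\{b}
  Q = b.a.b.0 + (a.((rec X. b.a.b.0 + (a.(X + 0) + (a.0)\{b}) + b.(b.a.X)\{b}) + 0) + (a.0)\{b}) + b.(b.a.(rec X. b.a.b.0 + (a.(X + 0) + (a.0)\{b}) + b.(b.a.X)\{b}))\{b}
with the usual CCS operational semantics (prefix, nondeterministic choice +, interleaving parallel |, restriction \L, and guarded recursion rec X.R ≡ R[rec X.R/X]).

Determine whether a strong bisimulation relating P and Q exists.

bisimilar

P's transition system — 7 states:
  m0 = rec X. b.a.b.0 + (a.(X + 0) + (a.0)\{b}) + b.(b.a.X)\{b} | ··a··> m1, ··a··> m2, ··b··> m3, ··b··> m4
  m1 = (rec X. b.a.b.0 + (a.(X + 0) + (a.0)\{b}) + b.(b.a.X)\{b}) + 0 | ··a··> m1, ··a··> m2, ··b··> m3, ··b··> m4
  m2 = 0\{b} | (no moves)
  m3 = (b.a.(rec X. b.a.b.0 + (a.(X + 0) + (a.0)\{b}) + b.(b.a.X)\{b}))\{b} | (no moves)
  m4 = a.b.0 | ··a··> m5
  m5 = b.0 | ··b··> m6
  m6 = 0 | (no moves)
Q's transition system — 7 states:
  n0 = b.a.b.0 + (a.((rec X. b.a.b.0 + (a.(X + 0) + (a.0)\{b}) + b.(b.a.X)\{b}) + 0) + (a.0)\{b}) + b.(b.a.(rec X. b.a.b.0 + (a.(X + 0) + (a.0)\{b}) + b.(b.a.X)\{b}))\{b} | ··a··> n1, ··a··> n2, ··b··> n3, ··b··> n4
  n1 = (rec X. b.a.b.0 + (a.(X + 0) + (a.0)\{b}) + b.(b.a.X)\{b}) + 0 | ··a··> n1, ··a··> n2, ··b··> n3, ··b··> n4
  n2 = 0\{b} | (no moves)
  n3 = (b.a.(rec X. b.a.b.0 + (a.(X + 0) + (a.0)\{b}) + b.(b.a.X)\{b}))\{b} | (no moves)
  n4 = a.b.0 | ··a··> n5
  n5 = b.0 | ··b··> n6
  n6 = 0 | (no moves)
Partition-refinement fixed point:
  B0 = {m0, m1, n0, n1}
  B1 = {m2, m3, m6, n2, n3, n6}
  B2 = {m4, n4}
  B3 = {m5, n5}
m0 ∈ B0, n0 ∈ B0 → same block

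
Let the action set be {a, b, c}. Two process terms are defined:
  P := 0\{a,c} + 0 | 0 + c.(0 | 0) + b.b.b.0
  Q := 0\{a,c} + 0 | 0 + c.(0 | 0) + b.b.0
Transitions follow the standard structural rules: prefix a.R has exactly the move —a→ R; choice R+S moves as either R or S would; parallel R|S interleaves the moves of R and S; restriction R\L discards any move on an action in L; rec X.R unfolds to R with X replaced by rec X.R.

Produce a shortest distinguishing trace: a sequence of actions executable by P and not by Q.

LTS(P): 5 reachable states
  u0 = 0\{a,c} + 0 | 0 + c.(0 | 0) + b.b.b.0 → -b-> u1, -c-> u2
  u1 = b.b.0 → -b-> u3
  u2 = 0 | 0 → deadlocked
  u3 = b.0 → -b-> u4
  u4 = 0 → deadlocked
LTS(Q): 4 reachable states
  v0 = 0\{a,c} + 0 | 0 + c.(0 | 0) + b.b.0 → -b-> v1, -c-> v2
  v1 = b.0 → -b-> v3
  v2 = 0 | 0 → deadlocked
  v3 = 0 → deadlocked
Run σ = ⟨bbb⟩ on P: start {u0}
  step 1 (b): {u1}
  step 2 (b): {u3}
  step 3 (b): {u4}
  ✓ P
Run σ = ⟨bbb⟩ on Q: start {v0}
  step 1 (b): {v1}
  step 2 (b): {v3}
  step 3 (b): ∅  — Q cannot continue

bbb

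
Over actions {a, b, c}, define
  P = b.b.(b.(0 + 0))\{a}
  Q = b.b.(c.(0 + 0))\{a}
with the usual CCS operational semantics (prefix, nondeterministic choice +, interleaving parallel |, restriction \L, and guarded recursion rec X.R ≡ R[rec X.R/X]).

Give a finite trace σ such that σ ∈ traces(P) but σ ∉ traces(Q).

P's transition system — 4 states:
  u0 = b.b.(b.(0 + 0))\{a} → --b--▸ u1
  u1 = b.(b.(0 + 0))\{a} → --b--▸ u2
  u2 = (b.(0 + 0))\{a} → --b--▸ u3
  u3 = (0 + 0)\{a} → (no moves)
Q's transition system — 4 states:
  v0 = b.b.(c.(0 + 0))\{a} → --b--▸ v1
  v1 = b.(c.(0 + 0))\{a} → --b--▸ v2
  v2 = (c.(0 + 0))\{a} → --c--▸ v3
  v3 = (0 + 0)\{a} → (no moves)
Executing bbb from P (initial set {u0}):
  step 1 (b): {u1}
  step 2 (b): {u2}
  step 3 (b): {u3}
  — P admits the full trace.
Executing bbb from Q (initial set {v0}):
  step 1 (b): {v1}
  step 2 (b): {v2}
  step 3 (b): ∅ (Q stuck)

bbb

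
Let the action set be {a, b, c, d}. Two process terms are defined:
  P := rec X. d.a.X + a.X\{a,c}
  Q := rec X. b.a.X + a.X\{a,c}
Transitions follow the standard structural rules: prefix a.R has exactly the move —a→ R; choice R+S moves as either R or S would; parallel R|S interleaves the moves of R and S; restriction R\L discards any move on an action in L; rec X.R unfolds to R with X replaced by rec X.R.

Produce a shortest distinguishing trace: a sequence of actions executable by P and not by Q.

Reachable graph of P (4 states):
  p0 = rec X. d.a.X + a.X\{a,c} has moves -a-> p1, -d-> p2
  p1 = (rec X. d.a.X + a.X\{a,c})\{a,c} has moves -d-> p3
  p2 = a.(rec X. d.a.X + a.X\{a,c}) has moves -a-> p0
  p3 = (a.(rec X. d.a.X + a.X\{a,c}))\{a,c} has moves (no moves)
Reachable graph of Q (4 states):
  q0 = rec X. b.a.X + a.X\{a,c} has moves -a-> q1, -b-> q2
  q1 = (rec X. b.a.X + a.X\{a,c})\{a,c} has moves -b-> q3
  q2 = a.(rec X. b.a.X + a.X\{a,c}) has moves -a-> q0
  q3 = (a.(rec X. b.a.X + a.X\{a,c}))\{a,c} has moves (no moves)
Executing d from P (initial set {p0}):
  after d @ step 1: {p2}
  P completes σ.
Executing d from Q (initial set {q0}):
  after d @ step 1: no successor for Q

d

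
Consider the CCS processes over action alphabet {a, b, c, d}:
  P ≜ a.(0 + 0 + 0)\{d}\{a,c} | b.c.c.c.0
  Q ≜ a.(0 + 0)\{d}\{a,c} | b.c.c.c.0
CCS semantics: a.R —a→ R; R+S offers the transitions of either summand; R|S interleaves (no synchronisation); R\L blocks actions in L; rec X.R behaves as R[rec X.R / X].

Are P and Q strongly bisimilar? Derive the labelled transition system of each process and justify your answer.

YES

P's transition system — 10 states:
  s0 = a.(0 + 0 + 0)\{d}\{a,c} | b.c.c.c.0 → =a=> s1, =b=> s2
  s1 = (0 + 0 + 0)\{d}\{a,c} | b.c.c.c.0 → =b=> s3
  s2 = a.(0 + 0 + 0)\{d}\{a,c} | c.c.c.0 → =a=> s3, =c=> s4
  s3 = (0 + 0 + 0)\{d}\{a,c} | c.c.c.0 → =c=> s5
  s4 = a.(0 + 0 + 0)\{d}\{a,c} | c.c.0 → =a=> s5, =c=> s6
  s5 = (0 + 0 + 0)\{d}\{a,c} | c.c.0 → =c=> s7
  s6 = a.(0 + 0 + 0)\{d}\{a,c} | c.0 → =a=> s7, =c=> s8
  s7 = (0 + 0 + 0)\{d}\{a,c} | c.0 → =c=> s9
  s8 = a.(0 + 0 + 0)\{d}\{a,c} | 0 → =a=> s9
  s9 = (0 + 0 + 0)\{d}\{a,c} | 0 → stopped
Q's transition system — 10 states:
  t0 = a.(0 + 0)\{d}\{a,c} | b.c.c.c.0 → =a=> t1, =b=> t2
  t1 = (0 + 0)\{d}\{a,c} | b.c.c.c.0 → =b=> t3
  t2 = a.(0 + 0)\{d}\{a,c} | c.c.c.0 → =a=> t3, =c=> t4
  t3 = (0 + 0)\{d}\{a,c} | c.c.c.0 → =c=> t5
  t4 = a.(0 + 0)\{d}\{a,c} | c.c.0 → =a=> t5, =c=> t6
  t5 = (0 + 0)\{d}\{a,c} | c.c.0 → =c=> t7
  t6 = a.(0 + 0)\{d}\{a,c} | c.0 → =a=> t7, =c=> t8
  t7 = (0 + 0)\{d}\{a,c} | c.0 → =c=> t9
  t8 = a.(0 + 0)\{d}\{a,c} | 0 → =a=> t9
  t9 = (0 + 0)\{d}\{a,c} | 0 → stopped
Coarsest stable partition (strong bisimilarity classes):
  B0 = {s0, t0}
  B1 = {s2, t2}
  B2 = {s4, t4}
  B3 = {s6, t6}
  B4 = {s8, t8}
  B5 = {s9, t9}
  B6 = {s7, t7}
  B7 = {s5, t5}
  B8 = {s3, t3}
  B9 = {s1, t1}
s0 ∈ B0, t0 ∈ B0 → same block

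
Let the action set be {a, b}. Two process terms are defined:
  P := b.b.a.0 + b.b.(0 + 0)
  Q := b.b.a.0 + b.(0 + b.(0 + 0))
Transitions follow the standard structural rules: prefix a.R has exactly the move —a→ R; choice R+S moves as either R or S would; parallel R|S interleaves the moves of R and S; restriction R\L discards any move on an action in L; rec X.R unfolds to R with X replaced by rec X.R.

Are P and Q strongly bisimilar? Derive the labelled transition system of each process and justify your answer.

LTS(P): 6 reachable states
  u0 = b.b.a.0 + b.b.(0 + 0) ⊢ =b=> u1, =b=> u2
  u1 = b.(0 + 0) ⊢ =b=> u3
  u2 = b.a.0 ⊢ =b=> u4
  u3 = 0 + 0 ⊢ ·
  u4 = a.0 ⊢ =a=> u5
  u5 = 0 ⊢ ·
LTS(Q): 6 reachable states
  v0 = b.b.a.0 + b.(0 + b.(0 + 0)) ⊢ =b=> v1, =b=> v2
  v1 = 0 + b.(0 + 0) ⊢ =b=> v3
  v2 = b.a.0 ⊢ =b=> v4
  v3 = 0 + 0 ⊢ ·
  v4 = a.0 ⊢ =a=> v5
  v5 = 0 ⊢ ·
Partition-refinement fixed point:
  B0 = {u0, v0}
  B1 = {u1, v1}
  B2 = {u3, u5, v3, v5}
  B3 = {u2, v2}
  B4 = {u4, v4}
u0 ∈ B0, v0 ∈ B0 → same block

P ~ Q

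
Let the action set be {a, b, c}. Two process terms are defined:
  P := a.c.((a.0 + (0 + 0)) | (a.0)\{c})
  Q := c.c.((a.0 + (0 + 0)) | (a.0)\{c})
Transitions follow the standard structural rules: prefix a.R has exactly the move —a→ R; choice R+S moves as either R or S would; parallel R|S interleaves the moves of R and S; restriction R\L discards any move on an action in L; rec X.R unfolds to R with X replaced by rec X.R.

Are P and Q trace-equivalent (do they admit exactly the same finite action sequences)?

trace-distinct — witness ⟨a⟩

P's transition system — 6 states:
  u0 = a.c.((a.0 + (0 + 0)) | (a.0)\{c}) ⊢ =a=> u1
  u1 = c.((a.0 + (0 + 0)) | (a.0)\{c}) ⊢ =c=> u2
  u2 = (a.0 + (0 + 0)) | (a.0)\{c} ⊢ =a=> u3, =a=> u4
  u3 = (a.0 + (0 + 0)) | 0\{c} ⊢ =a=> u5
  u4 = 0 | (a.0)\{c} ⊢ =a=> u5
  u5 = 0 | 0\{c} ⊢ ·
Q's transition system — 6 states:
  v0 = c.c.((a.0 + (0 + 0)) | (a.0)\{c}) ⊢ =c=> v1
  v1 = c.((a.0 + (0 + 0)) | (a.0)\{c}) ⊢ =c=> v2
  v2 = (a.0 + (0 + 0)) | (a.0)\{c} ⊢ =a=> v3, =a=> v4
  v3 = (a.0 + (0 + 0)) | 0\{c} ⊢ =a=> v5
  v4 = 0 | (a.0)\{c} ⊢ =a=> v5
  v5 = 0 | 0\{c} ⊢ ·
Run σ = ⟨a⟩ on P: start {u0}
  [1] a ⇒ {u1}
  ✓ P
Run σ = ⟨a⟩ on Q: start {v0}
  [1] a ⇒ no successor for Q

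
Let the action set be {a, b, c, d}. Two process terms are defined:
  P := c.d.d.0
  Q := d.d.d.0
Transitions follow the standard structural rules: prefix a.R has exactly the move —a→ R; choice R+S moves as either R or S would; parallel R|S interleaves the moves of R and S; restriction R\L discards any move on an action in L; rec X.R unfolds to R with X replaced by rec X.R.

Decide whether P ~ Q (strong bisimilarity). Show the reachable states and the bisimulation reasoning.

P ≁ Q

Reachable graph of P (4 states):
  s0 = c.d.d.0 ⊢ -c-> s1
  s1 = d.d.0 ⊢ -d-> s2
  s2 = d.0 ⊢ -d-> s3
  s3 = 0 ⊢ (no moves)
Reachable graph of Q (4 states):
  t0 = d.d.d.0 ⊢ -d-> t1
  t1 = d.d.0 ⊢ -d-> t2
  t2 = d.0 ⊢ -d-> t3
  t3 = 0 ⊢ (no moves)
Partition-refinement fixed point:
  B0 = {s0}
  B1 = {s1, t1}
  B2 = {s2, t2}
  B3 = {s3, t3}
  B4 = {t0}
s0 ∈ B0, t0 ∈ B4 → different blocks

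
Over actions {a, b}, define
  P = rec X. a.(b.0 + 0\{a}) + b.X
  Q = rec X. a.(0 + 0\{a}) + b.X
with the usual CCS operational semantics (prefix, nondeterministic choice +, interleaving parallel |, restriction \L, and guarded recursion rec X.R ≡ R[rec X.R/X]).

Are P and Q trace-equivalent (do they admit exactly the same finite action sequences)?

Reachable graph of P (3 states):
  m0 = rec X. a.(b.0 + 0\{a}) + b.X → --a--▸ m1, --b--▸ m0
  m1 = b.0 + 0\{a} → --b--▸ m2
  m2 = 0 → ∅
Reachable graph of Q (2 states):
  n0 = rec X. a.(0 + 0\{a}) + b.X → --a--▸ n1, --b--▸ n0
  n1 = 0 + 0\{a} → ∅
Executing ab from P (initial set {m0}):
  [1] a ⇒ {m1}
  [2] b ⇒ {m2}
  P completes σ.
Executing ab from Q (initial set {n0}):
  [1] a ⇒ {n1}
  [2] b ⇒ ∅ (Q stuck)

trace-distinct — witness ⟨ab⟩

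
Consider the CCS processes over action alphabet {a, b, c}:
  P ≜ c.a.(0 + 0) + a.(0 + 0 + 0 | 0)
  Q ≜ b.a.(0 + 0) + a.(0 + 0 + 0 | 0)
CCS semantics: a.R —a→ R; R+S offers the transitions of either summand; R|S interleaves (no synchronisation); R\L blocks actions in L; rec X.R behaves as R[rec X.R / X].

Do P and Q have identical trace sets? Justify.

trace-distinct — witness ⟨c⟩

P's transition system — 4 states:
  p0 = c.a.(0 + 0) + a.(0 + 0 + 0 | 0) | —a→ p1, —c→ p2
  p1 = 0 + 0 + 0 | 0 | ∅
  p2 = a.(0 + 0) | —a→ p3
  p3 = 0 + 0 | ∅
Q's transition system — 4 states:
  q0 = b.a.(0 + 0) + a.(0 + 0 + 0 | 0) | —a→ q1, —b→ q2
  q1 = 0 + 0 + 0 | 0 | ∅
  q2 = a.(0 + 0) | —a→ q3
  q3 = 0 + 0 | ∅
Trace ⟨c⟩ through P, begin at {p0}:
  step 1 (c): {p2}
  P completes σ.
Trace ⟨c⟩ through Q, begin at {q0}:
  step 1 (c): ∅ (Q stuck)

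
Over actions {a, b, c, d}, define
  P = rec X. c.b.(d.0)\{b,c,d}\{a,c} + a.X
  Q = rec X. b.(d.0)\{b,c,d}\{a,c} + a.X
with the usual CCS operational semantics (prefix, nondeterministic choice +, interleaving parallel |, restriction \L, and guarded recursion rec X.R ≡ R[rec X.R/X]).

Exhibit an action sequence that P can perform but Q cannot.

P's transition system — 3 states:
  s0 = rec X. c.b.(d.0)\{b,c,d}\{a,c} + a.X has moves =a=> s0, =c=> s1
  s1 = b.(d.0)\{b,c,d}\{a,c} has moves =b=> s2
  s2 = (d.0)\{b,c,d}\{a,c} has moves deadlocked
Q's transition system — 2 states:
  t0 = rec X. b.(d.0)\{b,c,d}\{a,c} + a.X has moves =a=> t0, =b=> t1
  t1 = (d.0)\{b,c,d}\{a,c} has moves deadlocked
Executing c from P (initial set {s0}):
  [1] c ⇒ {s1}
  ✓ P
Executing c from Q (initial set {t0}):
  [1] c ⇒ no successor for Q

c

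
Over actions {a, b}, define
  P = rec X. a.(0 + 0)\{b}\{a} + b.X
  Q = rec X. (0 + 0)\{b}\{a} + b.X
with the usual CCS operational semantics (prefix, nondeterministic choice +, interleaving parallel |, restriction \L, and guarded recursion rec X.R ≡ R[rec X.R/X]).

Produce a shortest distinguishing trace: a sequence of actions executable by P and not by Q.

Reachable graph of P (2 states):
  m0 = rec X. a.(0 + 0)\{b}\{a} + b.X :: ··a··> m1, ··b··> m0
  m1 = (0 + 0)\{b}\{a} :: deadlocked
Reachable graph of Q (1 states):
  n0 = rec X. (0 + 0)\{b}\{a} + b.X :: ··b··> n0
Run σ = ⟨a⟩ on P: start {m0}
  step 1 (a): {m1}
  ✓ P
Run σ = ⟨a⟩ on Q: start {n0}
  step 1 (a): ∅ (Q stuck)

a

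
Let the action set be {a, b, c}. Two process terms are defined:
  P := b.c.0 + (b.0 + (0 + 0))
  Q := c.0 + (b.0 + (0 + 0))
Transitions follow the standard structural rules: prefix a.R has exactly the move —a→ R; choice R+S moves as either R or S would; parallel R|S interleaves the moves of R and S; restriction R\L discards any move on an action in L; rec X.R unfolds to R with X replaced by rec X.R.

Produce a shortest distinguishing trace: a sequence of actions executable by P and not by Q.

Reachable graph of P (3 states):
  m0 = b.c.0 + (b.0 + (0 + 0)) ⊢ —b→ m1, —b→ m2
  m1 = 0 ⊢ deadlocked
  m2 = c.0 ⊢ —c→ m1
Reachable graph of Q (2 states):
  n0 = c.0 + (b.0 + (0 + 0)) ⊢ —b→ n1, —c→ n1
  n1 = 0 ⊢ deadlocked
Trace ⟨bc⟩ through P, begin at {m0}:
  after b @ step 1: {m1, m2}
  after c @ step 2: {m1}
  P completes σ.
Trace ⟨bc⟩ through Q, begin at {n0}:
  after b @ step 1: {n1}
  after c @ step 2: ∅  — Q cannot continue

bc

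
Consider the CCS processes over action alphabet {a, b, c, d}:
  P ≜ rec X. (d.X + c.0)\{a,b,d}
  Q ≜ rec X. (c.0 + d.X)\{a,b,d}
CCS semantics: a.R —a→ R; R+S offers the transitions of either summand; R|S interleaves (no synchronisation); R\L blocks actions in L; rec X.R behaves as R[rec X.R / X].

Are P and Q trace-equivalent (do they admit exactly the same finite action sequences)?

Reachable graph of P (2 states):
  m0 = rec X. (d.X + c.0)\{a,b,d} → --c--▸ m1
  m1 = 0\{a,b,d} → ∅
Reachable graph of Q (2 states):
  n0 = rec X. (c.0 + d.X)\{a,b,d} → --c--▸ n1
  n1 = 0\{a,b,d} → ∅
Coarsest stable partition (strong bisimilarity classes):
  B0 = {m0, n0}
  B1 = {m1, n1}
m0 ∈ B0, n0 ∈ B0 → same block
Bisimilar ⇒ trace-equivalent.

trace-equivalent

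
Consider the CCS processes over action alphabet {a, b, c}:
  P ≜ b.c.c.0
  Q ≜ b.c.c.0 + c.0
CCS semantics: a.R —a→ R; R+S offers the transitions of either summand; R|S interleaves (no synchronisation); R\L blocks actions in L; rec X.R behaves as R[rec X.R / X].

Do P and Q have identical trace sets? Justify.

trace-distinct — witness ⟨c⟩

LTS(P): 4 reachable states
  m0 = b.c.c.0 → -b-> m1
  m1 = c.c.0 → -c-> m2
  m2 = c.0 → -c-> m3
  m3 = 0 → stopped
LTS(Q): 4 reachable states
  n0 = b.c.c.0 + c.0 → -b-> n1, -c-> n2
  n1 = c.c.0 → -c-> n3
  n2 = 0 → stopped
  n3 = c.0 → -c-> n2
Run σ = ⟨c⟩ on Q: start {n0}
  after c @ step 1: {n2}
  ✓ Q
Run σ = ⟨c⟩ on P: start {m0}
  after c @ step 1: ∅ (P stuck)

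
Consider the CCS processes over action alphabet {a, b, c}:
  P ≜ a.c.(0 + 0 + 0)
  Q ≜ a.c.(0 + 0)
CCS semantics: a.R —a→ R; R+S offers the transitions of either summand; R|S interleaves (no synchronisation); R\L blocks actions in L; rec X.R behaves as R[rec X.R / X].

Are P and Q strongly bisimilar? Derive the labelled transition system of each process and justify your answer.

Reachable graph of P (3 states):
  u0 = a.c.(0 + 0 + 0) → ··a··> u1
  u1 = c.(0 + 0 + 0) → ··c··> u2
  u2 = 0 + 0 + 0 → stopped
Reachable graph of Q (3 states):
  v0 = a.c.(0 + 0) → ··a··> v1
  v1 = c.(0 + 0) → ··c··> v2
  v2 = 0 + 0 → stopped
Partition-refinement fixed point:
  B0 = {u0, v0}
  B1 = {u1, v1}
  B2 = {u2, v2}
u0 ∈ B0, v0 ∈ B0 → same block

bisimilar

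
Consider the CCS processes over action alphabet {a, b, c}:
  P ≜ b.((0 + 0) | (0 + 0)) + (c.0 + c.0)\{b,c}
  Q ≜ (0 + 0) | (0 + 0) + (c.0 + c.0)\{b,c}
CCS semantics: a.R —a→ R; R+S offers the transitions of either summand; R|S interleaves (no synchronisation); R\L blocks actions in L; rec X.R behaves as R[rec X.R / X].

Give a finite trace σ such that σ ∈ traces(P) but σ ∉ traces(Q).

Reachable graph of P (2 states):
  s0 = b.((0 + 0) | (0 + 0)) + (c.0 + c.0)\{b,c} → =b=> s1
  s1 = (0 + 0) | (0 + 0) → (no moves)
Reachable graph of Q (1 states):
  t0 = (0 + 0) | (0 + 0) + (c.0 + c.0)\{b,c} → (no moves)
Executing b from P (initial set {s0}):
  after b @ step 1: {s1}
  ✓ P
Executing b from Q (initial set {t0}):
  after b @ step 1: ∅ (Q stuck)

b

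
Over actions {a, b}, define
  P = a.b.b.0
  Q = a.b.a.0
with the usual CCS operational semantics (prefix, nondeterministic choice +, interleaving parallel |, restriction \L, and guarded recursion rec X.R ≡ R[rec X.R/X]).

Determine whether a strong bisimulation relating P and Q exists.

LTS(P): 4 reachable states
  s0 = a.b.b.0 → --a--▸ s1
  s1 = b.b.0 → --b--▸ s2
  s2 = b.0 → --b--▸ s3
  s3 = 0 → (no moves)
LTS(Q): 4 reachable states
  t0 = a.b.a.0 → --a--▸ t1
  t1 = b.a.0 → --b--▸ t2
  t2 = a.0 → --a--▸ t3
  t3 = 0 → (no moves)
Bisimilarity quotient blocks:
  B0 = {s0}
  B1 = {s1}
  B2 = {s2}
  B3 = {s3, t3}
  B4 = {t0}
  B5 = {t1}
  B6 = {t2}
s0 ∈ B0, t0 ∈ B4 → different blocks

not bisimilar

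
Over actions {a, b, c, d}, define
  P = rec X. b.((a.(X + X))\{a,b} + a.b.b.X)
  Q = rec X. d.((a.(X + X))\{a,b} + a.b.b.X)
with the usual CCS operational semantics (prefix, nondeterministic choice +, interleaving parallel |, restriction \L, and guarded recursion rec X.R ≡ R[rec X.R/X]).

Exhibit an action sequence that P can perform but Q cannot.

b

LTS(P): 4 reachable states
  m0 = rec X. b.((a.(X + X))\{a,b} + a.b.b.X) :: --b--▸ m1
  m1 = (a.((rec X. b.((a.(X + X))\{a,b} + a.b.b.X)) + (rec X. b.((a.(X + X))\{a,b} + a.b.b.X))))\{a,b} + a.b.b.(rec X. b.((a.(X + X))\{a,b} + a.b.b.X)) :: --a--▸ m2
  m2 = b.b.(rec X. b.((a.(X + X))\{a,b} + a.b.b.X)) :: --b--▸ m3
  m3 = b.(rec X. b.((a.(X + X))\{a,b} + a.b.b.X)) :: --b--▸ m0
LTS(Q): 4 reachable states
  n0 = rec X. d.((a.(X + X))\{a,b} + a.b.b.X) :: --d--▸ n1
  n1 = (a.((rec X. d.((a.(X + X))\{a,b} + a.b.b.X)) + (rec X. d.((a.(X + X))\{a,b} + a.b.b.X))))\{a,b} + a.b.b.(rec X. d.((a.(X + X))\{a,b} + a.b.b.X)) :: --a--▸ n2
  n2 = b.b.(rec X. d.((a.(X + X))\{a,b} + a.b.b.X)) :: --b--▸ n3
  n3 = b.(rec X. d.((a.(X + X))\{a,b} + a.b.b.X)) :: --b--▸ n0
Trace ⟨b⟩ through P, begin at {m0}:
  after b @ step 1: {m1}
  P completes σ.
Trace ⟨b⟩ through Q, begin at {n0}:
  after b @ step 1: ∅  — Q cannot continue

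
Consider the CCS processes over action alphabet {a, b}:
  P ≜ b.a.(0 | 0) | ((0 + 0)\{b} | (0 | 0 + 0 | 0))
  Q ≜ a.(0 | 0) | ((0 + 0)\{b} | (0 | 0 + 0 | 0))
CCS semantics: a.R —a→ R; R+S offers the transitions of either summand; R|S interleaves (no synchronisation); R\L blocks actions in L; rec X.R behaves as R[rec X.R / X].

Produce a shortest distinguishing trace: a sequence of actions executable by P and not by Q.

Reachable graph of P (3 states):
  s0 = b.a.(0 | 0) | ((0 + 0)\{b} | (0 | 0 + 0 | 0)) → -b-> s1
  s1 = a.(0 | 0) | ((0 + 0)\{b} | (0 | 0 + 0 | 0)) → -a-> s2
  s2 = 0 | 0 | ((0 + 0)\{b} | (0 | 0 + 0 | 0)) → (no moves)
Reachable graph of Q (2 states):
  t0 = a.(0 | 0) | ((0 + 0)\{b} | (0 | 0 + 0 | 0)) → -a-> t1
  t1 = 0 | 0 | ((0 + 0)\{b} | (0 | 0 + 0 | 0)) → (no moves)
Executing b from P (initial set {s0}):
  [1] b ⇒ {s1}
  — P admits the full trace.
Executing b from Q (initial set {t0}):
  [1] b ⇒ no successor for Q

b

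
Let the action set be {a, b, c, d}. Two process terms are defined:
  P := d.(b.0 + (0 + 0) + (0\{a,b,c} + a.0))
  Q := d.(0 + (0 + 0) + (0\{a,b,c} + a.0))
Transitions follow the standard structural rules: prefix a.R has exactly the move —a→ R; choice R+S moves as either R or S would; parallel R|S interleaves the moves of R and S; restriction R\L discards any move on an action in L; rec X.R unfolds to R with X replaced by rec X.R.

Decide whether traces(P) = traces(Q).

trace-distinct — witness ⟨db⟩

Reachable graph of P (3 states):
  u0 = d.(b.0 + (0 + 0) + (0\{a,b,c} + a.0)) → ··d··> u1
  u1 = b.0 + (0 + 0) + (0\{a,b,c} + a.0) → ··a··> u2, ··b··> u2
  u2 = 0 → deadlocked
Reachable graph of Q (3 states):
  v0 = d.(0 + (0 + 0) + (0\{a,b,c} + a.0)) → ··d··> v1
  v1 = 0 + (0 + 0) + (0\{a,b,c} + a.0) → ··a··> v2
  v2 = 0 → deadlocked
Trace ⟨db⟩ through P, begin at {u0}:
  [1] d ⇒ {u1}
  [2] b ⇒ {u2}
  ✓ P
Trace ⟨db⟩ through Q, begin at {v0}:
  [1] d ⇒ {v1}
  [2] b ⇒ no successor for Q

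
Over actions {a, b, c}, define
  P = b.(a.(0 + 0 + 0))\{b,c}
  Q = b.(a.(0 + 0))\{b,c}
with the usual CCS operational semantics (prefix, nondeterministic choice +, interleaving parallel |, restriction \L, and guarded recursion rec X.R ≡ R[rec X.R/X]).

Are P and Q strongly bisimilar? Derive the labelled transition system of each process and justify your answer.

bisimilar

LTS(P): 3 reachable states
  p0 = b.(a.(0 + 0 + 0))\{b,c} → ··b··> p1
  p1 = (a.(0 + 0 + 0))\{b,c} → ··a··> p2
  p2 = (0 + 0 + 0)\{b,c} → deadlocked
LTS(Q): 3 reachable states
  q0 = b.(a.(0 + 0))\{b,c} → ··b··> q1
  q1 = (a.(0 + 0))\{b,c} → ··a··> q2
  q2 = (0 + 0)\{b,c} → deadlocked
Partition-refinement fixed point:
  B0 = {p0, q0}
  B1 = {p1, q1}
  B2 = {p2, q2}
p0 ∈ B0, q0 ∈ B0 → same block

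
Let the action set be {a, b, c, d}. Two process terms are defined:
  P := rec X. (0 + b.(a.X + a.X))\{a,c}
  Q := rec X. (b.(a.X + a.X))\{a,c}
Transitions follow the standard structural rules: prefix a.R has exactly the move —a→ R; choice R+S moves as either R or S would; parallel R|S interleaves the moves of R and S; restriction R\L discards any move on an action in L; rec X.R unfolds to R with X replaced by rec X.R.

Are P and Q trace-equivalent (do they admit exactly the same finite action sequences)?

YES

P's transition system — 2 states:
  u0 = rec X. (0 + b.(a.X + a.X))\{a,c} has moves ··b··> u1
  u1 = (a.(rec X. (0 + b.(a.X + a.X))\{a,c}) + a.(rec X. (0 + b.(a.X + a.X))\{a,c}))\{a,c} has moves ·
Q's transition system — 2 states:
  v0 = rec X. (b.(a.X + a.X))\{a,c} has moves ··b··> v1
  v1 = (a.(rec X. (b.(a.X + a.X))\{a,c}) + a.(rec X. (b.(a.X + a.X))\{a,c}))\{a,c} has moves ·
Partition-refinement fixed point:
  B0 = {u0, v0}
  B1 = {u1, v1}
u0 ∈ B0, v0 ∈ B0 → same block
Bisimilar ⇒ trace-equivalent.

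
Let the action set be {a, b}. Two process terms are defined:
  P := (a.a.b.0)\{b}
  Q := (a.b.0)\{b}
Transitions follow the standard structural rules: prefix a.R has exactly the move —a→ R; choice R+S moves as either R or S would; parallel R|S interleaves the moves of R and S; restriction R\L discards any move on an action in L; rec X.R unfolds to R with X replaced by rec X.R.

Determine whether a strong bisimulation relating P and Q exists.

LTS(P): 3 reachable states
  m0 = (a.a.b.0)\{b} :: —a→ m1
  m1 = (a.b.0)\{b} :: —a→ m2
  m2 = (b.0)\{b} :: deadlocked
LTS(Q): 2 reachable states
  n0 = (a.b.0)\{b} :: —a→ n1
  n1 = (b.0)\{b} :: deadlocked
Coarsest stable partition (strong bisimilarity classes):
  B0 = {m0}
  B1 = {m1, n0}
  B2 = {m2, n1}
m0 ∈ B0, n0 ∈ B1 → different blocks

not bisimilar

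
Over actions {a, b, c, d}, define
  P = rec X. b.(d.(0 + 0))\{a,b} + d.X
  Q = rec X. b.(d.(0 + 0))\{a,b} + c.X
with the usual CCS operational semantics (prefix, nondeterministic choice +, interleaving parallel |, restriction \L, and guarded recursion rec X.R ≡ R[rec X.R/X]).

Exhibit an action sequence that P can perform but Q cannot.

d

LTS(P): 3 reachable states
  p0 = rec X. b.(d.(0 + 0))\{a,b} + d.X | =b=> p1, =d=> p0
  p1 = (d.(0 + 0))\{a,b} | =d=> p2
  p2 = (0 + 0)\{a,b} | ∅
LTS(Q): 3 reachable states
  q0 = rec X. b.(d.(0 + 0))\{a,b} + c.X | =b=> q1, =c=> q0
  q1 = (d.(0 + 0))\{a,b} | =d=> q2
  q2 = (0 + 0)\{a,b} | ∅
Run σ = ⟨d⟩ on P: start {p0}
  [1] d ⇒ {p0}
  — P admits the full trace.
Run σ = ⟨d⟩ on Q: start {q0}
  [1] d ⇒ ∅ (Q stuck)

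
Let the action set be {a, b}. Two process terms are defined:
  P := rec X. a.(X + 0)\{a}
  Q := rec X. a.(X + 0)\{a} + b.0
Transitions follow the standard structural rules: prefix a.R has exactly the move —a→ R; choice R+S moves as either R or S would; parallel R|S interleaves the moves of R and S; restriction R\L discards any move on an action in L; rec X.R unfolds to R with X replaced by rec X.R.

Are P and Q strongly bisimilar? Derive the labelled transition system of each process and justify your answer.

NO

Reachable graph of P (2 states):
  u0 = rec X. a.(X + 0)\{a} :: -a-> u1
  u1 = ((rec X. a.(X + 0)\{a}) + 0)\{a} :: ∅
Reachable graph of Q (4 states):
  v0 = rec X. a.(X + 0)\{a} + b.0 :: -a-> v1, -b-> v2
  v1 = ((rec X. a.(X + 0)\{a} + b.0) + 0)\{a} :: -b-> v3
  v2 = 0 :: ∅
  v3 = 0\{a} :: ∅
Coarsest stable partition (strong bisimilarity classes):
  B0 = {u0}
  B1 = {u1, v2, v3}
  B2 = {v0}
  B3 = {v1}
u0 ∈ B0, v0 ∈ B2 → different blocks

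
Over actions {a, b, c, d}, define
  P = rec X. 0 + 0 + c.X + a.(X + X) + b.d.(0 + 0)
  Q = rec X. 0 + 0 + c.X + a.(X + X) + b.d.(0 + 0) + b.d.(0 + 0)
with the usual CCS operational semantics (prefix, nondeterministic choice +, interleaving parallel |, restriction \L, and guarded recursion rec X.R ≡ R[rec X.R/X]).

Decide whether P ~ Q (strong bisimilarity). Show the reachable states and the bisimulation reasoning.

P ~ Q

LTS(P): 4 reachable states
  p0 = rec X. 0 + 0 + c.X + a.(X + X) + b.d.(0 + 0) ⊢ --a--▸ p1, --b--▸ p2, --c--▸ p0
  p1 = (rec X. 0 + 0 + c.X + a.(X + X) + b.d.(0 + 0)) + (rec X. 0 + 0 + c.X + a.(X + X) + b.d.(0 + 0)) ⊢ --a--▸ p1, --b--▸ p2, --c--▸ p0
  p2 = d.(0 + 0) ⊢ --d--▸ p3
  p3 = 0 + 0 ⊢ (no moves)
LTS(Q): 4 reachable states
  q0 = rec X. 0 + 0 + c.X + a.(X + X) + b.d.(0 + 0) + b.d.(0 + 0) ⊢ --a--▸ q1, --b--▸ q2, --c--▸ q0
  q1 = (rec X. 0 + 0 + c.X + a.(X + X) + b.d.(0 + 0) + b.d.(0 + 0)) + (rec X. 0 + 0 + c.X + a.(X + X) + b.d.(0 + 0) + b.d.(0 + 0)) ⊢ --a--▸ q1, --b--▸ q2, --c--▸ q0
  q2 = d.(0 + 0) ⊢ --d--▸ q3
  q3 = 0 + 0 ⊢ (no moves)
Bisimilarity quotient blocks:
  B0 = {p0, p1, q0, q1}
  B1 = {p2, q2}
  B2 = {p3, q3}
p0 ∈ B0, q0 ∈ B0 → same block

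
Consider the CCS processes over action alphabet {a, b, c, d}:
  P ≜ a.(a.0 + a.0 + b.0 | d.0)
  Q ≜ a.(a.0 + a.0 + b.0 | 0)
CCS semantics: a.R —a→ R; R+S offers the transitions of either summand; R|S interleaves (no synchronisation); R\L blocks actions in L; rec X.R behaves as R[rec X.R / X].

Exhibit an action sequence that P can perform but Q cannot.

Reachable graph of P (6 states):
  p0 = a.(a.0 + a.0 + b.0 | d.0) → =a=> p1
  p1 = a.0 + a.0 + b.0 | d.0 → =a=> p2, =b=> p3, =d=> p4
  p2 = 0 → ·
  p3 = 0 | d.0 → =d=> p5
  p4 = b.0 | 0 → =b=> p5
  p5 = 0 | 0 → ·
Reachable graph of Q (4 states):
  q0 = a.(a.0 + a.0 + b.0 | 0) → =a=> q1
  q1 = a.0 + a.0 + b.0 | 0 → =a=> q2, =b=> q3
  q2 = 0 → ·
  q3 = 0 | 0 → ·
Executing ad from P (initial set {p0}):
  after a @ step 1: {p1}
  after d @ step 2: {p4}
  P completes σ.
Executing ad from Q (initial set {q0}):
  after a @ step 1: {q1}
  after d @ step 2: no successor for Q

ad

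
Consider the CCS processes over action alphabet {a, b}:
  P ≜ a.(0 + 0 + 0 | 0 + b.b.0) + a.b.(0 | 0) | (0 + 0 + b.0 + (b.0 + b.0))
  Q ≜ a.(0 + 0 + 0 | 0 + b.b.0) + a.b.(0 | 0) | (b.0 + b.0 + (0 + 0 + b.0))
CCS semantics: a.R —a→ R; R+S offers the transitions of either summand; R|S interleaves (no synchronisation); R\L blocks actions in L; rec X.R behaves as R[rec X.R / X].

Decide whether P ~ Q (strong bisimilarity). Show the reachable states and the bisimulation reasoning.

P ~ Q

P's transition system — 9 states:
  u0 = a.(0 + 0 + 0 | 0 + b.b.0) + a.b.(0 | 0) | (0 + 0 + b.0 + (b.0 + b.0)) has moves ··a··> u1, ··a··> u2, ··b··> u3
  u1 = 0 + 0 + 0 | 0 + b.b.0 has moves ··b··> u4
  u2 = b.(0 | 0) | (0 + 0 + b.0 + (b.0 + b.0)) has moves ··b··> u5, ··b··> u6
  u3 = a.b.(0 | 0) | 0 has moves ··a··> u6
  u4 = b.0 has moves ··b··> u7
  u5 = 0 | 0 | (0 + 0 + b.0 + (b.0 + b.0)) has moves ··b··> u8
  u6 = b.(0 | 0) | 0 has moves ··b··> u8
  u7 = 0 has moves ·
  u8 = 0 | 0 | 0 has moves ·
Q's transition system — 9 states:
  v0 = a.(0 + 0 + 0 | 0 + b.b.0) + a.b.(0 | 0) | (b.0 + b.0 + (0 + 0 + b.0)) has moves ··a··> v1, ··a··> v2, ··b··> v3
  v1 = 0 + 0 + 0 | 0 + b.b.0 has moves ··b··> v4
  v2 = b.(0 | 0) | (b.0 + b.0 + (0 + 0 + b.0)) has moves ··b··> v5, ··b··> v6
  v3 = a.b.(0 | 0) | 0 has moves ··a··> v6
  v4 = b.0 has moves ··b··> v7
  v5 = 0 | 0 | (b.0 + b.0 + (0 + 0 + b.0)) has moves ··b··> v8
  v6 = b.(0 | 0) | 0 has moves ··b··> v8
  v7 = 0 has moves ·
  v8 = 0 | 0 | 0 has moves ·
Coarsest stable partition (strong bisimilarity classes):
  B0 = {u0, v0}
  B1 = {u1, u2, v1, v2}
  B2 = {u4, u5, u6, v4, v5, v6}
  B3 = {u7, u8, v7, v8}
  B4 = {u3, v3}
u0 ∈ B0, v0 ∈ B0 → same block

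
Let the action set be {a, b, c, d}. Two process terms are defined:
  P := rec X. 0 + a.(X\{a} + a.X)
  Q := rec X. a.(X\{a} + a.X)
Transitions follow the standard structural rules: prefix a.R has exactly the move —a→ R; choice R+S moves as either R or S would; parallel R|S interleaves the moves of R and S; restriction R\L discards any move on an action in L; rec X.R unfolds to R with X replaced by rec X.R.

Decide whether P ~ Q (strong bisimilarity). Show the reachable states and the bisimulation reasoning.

LTS(P): 2 reachable states
  u0 = rec X. 0 + a.(X\{a} + a.X) has moves -a-> u1
  u1 = (rec X. 0 + a.(X\{a} + a.X))\{a} + a.(rec X. 0 + a.(X\{a} + a.X)) has moves -a-> u0
LTS(Q): 2 reachable states
  v0 = rec X. a.(X\{a} + a.X) has moves -a-> v1
  v1 = (rec X. a.(X\{a} + a.X))\{a} + a.(rec X. a.(X\{a} + a.X)) has moves -a-> v0
Bisimilarity quotient blocks:
  B0 = {u0, u1, v0, v1}
u0 ∈ B0, v0 ∈ B0 → same block

P ~ Q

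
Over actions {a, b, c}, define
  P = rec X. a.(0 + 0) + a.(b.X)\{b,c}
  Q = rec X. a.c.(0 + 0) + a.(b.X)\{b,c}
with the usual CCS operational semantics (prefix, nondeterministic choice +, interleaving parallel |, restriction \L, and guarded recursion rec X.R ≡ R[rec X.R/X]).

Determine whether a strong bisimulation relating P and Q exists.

P ≁ Q

Reachable graph of P (3 states):
  u0 = rec X. a.(0 + 0) + a.(b.X)\{b,c} has moves ··a··> u1, ··a··> u2
  u1 = (b.(rec X. a.(0 + 0) + a.(b.X)\{b,c}))\{b,c} has moves ·
  u2 = 0 + 0 has moves ·
Reachable graph of Q (4 states):
  v0 = rec X. a.c.(0 + 0) + a.(b.X)\{b,c} has moves ··a··> v1, ··a··> v2
  v1 = (b.(rec X. a.c.(0 + 0) + a.(b.X)\{b,c}))\{b,c} has moves ·
  v2 = c.(0 + 0) has moves ··c··> v3
  v3 = 0 + 0 has moves ·
Bisimilarity quotient blocks:
  B0 = {u0}
  B1 = {u1, u2, v1, v3}
  B2 = {v0}
  B3 = {v2}
u0 ∈ B0, v0 ∈ B2 → different blocks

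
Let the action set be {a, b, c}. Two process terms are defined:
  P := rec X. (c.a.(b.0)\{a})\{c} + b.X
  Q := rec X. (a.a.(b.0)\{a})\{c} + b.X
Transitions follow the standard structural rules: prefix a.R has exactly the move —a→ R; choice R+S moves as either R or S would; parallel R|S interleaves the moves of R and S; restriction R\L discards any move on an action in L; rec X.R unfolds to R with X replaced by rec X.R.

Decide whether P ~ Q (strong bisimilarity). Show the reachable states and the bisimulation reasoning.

NO

Reachable graph of P (1 states):
  m0 = rec X. (c.a.(b.0)\{a})\{c} + b.X | ··b··> m0
Reachable graph of Q (4 states):
  n0 = rec X. (a.a.(b.0)\{a})\{c} + b.X | ··a··> n1, ··b··> n0
  n1 = (a.(b.0)\{a})\{c} | ··a··> n2
  n2 = (b.0)\{a}\{c} | ··b··> n3
  n3 = 0\{a}\{c} | deadlocked
Bisimilarity quotient blocks:
  B0 = {m0}
  B1 = {n0}
  B2 = {n1}
  B3 = {n2}
  B4 = {n3}
m0 ∈ B0, n0 ∈ B1 → different blocks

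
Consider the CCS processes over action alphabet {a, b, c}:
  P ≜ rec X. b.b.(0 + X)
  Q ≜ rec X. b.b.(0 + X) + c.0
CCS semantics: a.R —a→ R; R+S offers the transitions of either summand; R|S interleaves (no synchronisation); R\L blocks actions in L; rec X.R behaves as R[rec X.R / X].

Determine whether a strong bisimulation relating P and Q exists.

P's transition system — 3 states:
  m0 = rec X. b.b.(0 + X) has moves =b=> m1
  m1 = b.(0 + (rec X. b.b.(0 + X))) has moves =b=> m2
  m2 = 0 + (rec X. b.b.(0 + X)) has moves =b=> m1
Q's transition system — 4 states:
  n0 = rec X. b.b.(0 + X) + c.0 has moves =b=> n1, =c=> n2
  n1 = b.(0 + (rec X. b.b.(0 + X) + c.0)) has moves =b=> n3
  n2 = 0 has moves ∅
  n3 = 0 + (rec X. b.b.(0 + X) + c.0) has moves =b=> n1, =c=> n2
Partition-refinement fixed point:
  B0 = {m0, m1, m2}
  B1 = {n0, n3}
  B2 = {n2}
  B3 = {n1}
m0 ∈ B0, n0 ∈ B1 → different blocks

NO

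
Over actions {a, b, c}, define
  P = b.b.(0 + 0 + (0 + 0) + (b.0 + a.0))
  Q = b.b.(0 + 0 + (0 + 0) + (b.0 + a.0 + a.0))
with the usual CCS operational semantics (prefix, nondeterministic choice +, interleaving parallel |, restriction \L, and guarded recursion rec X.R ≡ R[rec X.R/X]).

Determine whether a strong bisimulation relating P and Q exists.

LTS(P): 4 reachable states
  p0 = b.b.(0 + 0 + (0 + 0) + (b.0 + a.0)) has moves =b=> p1
  p1 = b.(0 + 0 + (0 + 0) + (b.0 + a.0)) has moves =b=> p2
  p2 = 0 + 0 + (0 + 0) + (b.0 + a.0) has moves =a=> p3, =b=> p3
  p3 = 0 has moves (no moves)
LTS(Q): 4 reachable states
  q0 = b.b.(0 + 0 + (0 + 0) + (b.0 + a.0 + a.0)) has moves =b=> q1
  q1 = b.(0 + 0 + (0 + 0) + (b.0 + a.0 + a.0)) has moves =b=> q2
  q2 = 0 + 0 + (0 + 0) + (b.0 + a.0 + a.0) has moves =a=> q3, =b=> q3
  q3 = 0 has moves (no moves)
Bisimilarity quotient blocks:
  B0 = {p0, q0}
  B1 = {p1, q1}
  B2 = {p2, q2}
  B3 = {p3, q3}
p0 ∈ B0, q0 ∈ B0 → same block

bisimilar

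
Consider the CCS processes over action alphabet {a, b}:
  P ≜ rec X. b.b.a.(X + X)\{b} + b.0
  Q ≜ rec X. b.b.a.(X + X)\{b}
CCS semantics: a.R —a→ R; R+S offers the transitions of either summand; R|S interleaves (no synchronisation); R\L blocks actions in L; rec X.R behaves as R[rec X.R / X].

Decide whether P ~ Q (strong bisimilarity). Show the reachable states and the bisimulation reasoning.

LTS(P): 5 reachable states
  p0 = rec X. b.b.a.(X + X)\{b} + b.0 → ··b··> p1, ··b··> p2
  p1 = 0 → ·
  p2 = b.a.((rec X. b.b.a.(X + X)\{b} + b.0) + (rec X. b.b.a.(X + X)\{b} + b.0))\{b} → ··b··> p3
  p3 = a.((rec X. b.b.a.(X + X)\{b} + b.0) + (rec X. b.b.a.(X + X)\{b} + b.0))\{b} → ··a··> p4
  p4 = ((rec X. b.b.a.(X + X)\{b} + b.0) + (rec X. b.b.a.(X + X)\{b} + b.0))\{b} → ·
LTS(Q): 4 reachable states
  q0 = rec X. b.b.a.(X + X)\{b} → ··b··> q1
  q1 = b.a.((rec X. b.b.a.(X + X)\{b}) + (rec X. b.b.a.(X + X)\{b}))\{b} → ··b··> q2
  q2 = a.((rec X. b.b.a.(X + X)\{b}) + (rec X. b.b.a.(X + X)\{b}))\{b} → ··a··> q3
  q3 = ((rec X. b.b.a.(X + X)\{b}) + (rec X. b.b.a.(X + X)\{b}))\{b} → ·
Coarsest stable partition (strong bisimilarity classes):
  B0 = {p0}
  B1 = {p1, p4, q3}
  B2 = {p2, q1}
  B3 = {p3, q2}
  B4 = {q0}
p0 ∈ B0, q0 ∈ B4 → different blocks

not bisimilar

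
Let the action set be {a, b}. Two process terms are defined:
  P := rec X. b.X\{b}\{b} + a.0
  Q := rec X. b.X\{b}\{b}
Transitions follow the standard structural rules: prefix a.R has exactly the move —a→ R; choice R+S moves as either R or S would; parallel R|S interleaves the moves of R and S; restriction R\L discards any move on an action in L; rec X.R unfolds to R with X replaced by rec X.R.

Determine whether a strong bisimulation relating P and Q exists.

P's transition system — 4 states:
  p0 = rec X. b.X\{b}\{b} + a.0 has moves --a--▸ p1, --b--▸ p2
  p1 = 0 has moves (no moves)
  p2 = (rec X. b.X\{b}\{b} + a.0)\{b}\{b} has moves --a--▸ p3
  p3 = 0\{b}\{b} has moves (no moves)
Q's transition system — 2 states:
  q0 = rec X. b.X\{b}\{b} has moves --b--▸ q1
  q1 = (rec X. b.X\{b}\{b})\{b}\{b} has moves (no moves)
Bisimilarity quotient blocks:
  B0 = {p0}
  B1 = {p2}
  B2 = {p1, p3, q1}
  B3 = {q0}
p0 ∈ B0, q0 ∈ B3 → different blocks

not bisimilar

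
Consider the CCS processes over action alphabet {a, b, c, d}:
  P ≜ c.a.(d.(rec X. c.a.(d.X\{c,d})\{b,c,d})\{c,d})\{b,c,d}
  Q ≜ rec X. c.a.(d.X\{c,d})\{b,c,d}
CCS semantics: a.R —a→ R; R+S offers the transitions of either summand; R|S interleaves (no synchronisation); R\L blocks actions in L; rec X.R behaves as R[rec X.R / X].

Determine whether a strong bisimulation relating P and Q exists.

Reachable graph of P (3 states):
  m0 = c.a.(d.(rec X. c.a.(d.X\{c,d})\{b,c,d})\{c,d})\{b,c,d} | -c-> m1
  m1 = a.(d.(rec X. c.a.(d.X\{c,d})\{b,c,d})\{c,d})\{b,c,d} | -a-> m2
  m2 = (d.(rec X. c.a.(d.X\{c,d})\{b,c,d})\{c,d})\{b,c,d} | (no moves)
Reachable graph of Q (3 states):
  n0 = rec X. c.a.(d.X\{c,d})\{b,c,d} | -c-> n1
  n1 = a.(d.(rec X. c.a.(d.X\{c,d})\{b,c,d})\{c,d})\{b,c,d} | -a-> n2
  n2 = (d.(rec X. c.a.(d.X\{c,d})\{b,c,d})\{c,d})\{b,c,d} | (no moves)
Coarsest stable partition (strong bisimilarity classes):
  B0 = {m0, n0}
  B1 = {m1, n1}
  B2 = {m2, n2}
m0 ∈ B0, n0 ∈ B0 → same block

bisimilar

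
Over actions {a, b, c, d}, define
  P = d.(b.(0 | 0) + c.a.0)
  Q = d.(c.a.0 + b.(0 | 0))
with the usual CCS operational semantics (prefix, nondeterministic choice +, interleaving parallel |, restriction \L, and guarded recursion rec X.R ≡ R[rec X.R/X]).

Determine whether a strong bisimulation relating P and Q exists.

LTS(P): 5 reachable states
  m0 = d.(b.(0 | 0) + c.a.0) :: —d→ m1
  m1 = b.(0 | 0) + c.a.0 :: —b→ m2, —c→ m3
  m2 = 0 | 0 :: deadlocked
  m3 = a.0 :: —a→ m4
  m4 = 0 :: deadlocked
LTS(Q): 5 reachable states
  n0 = d.(c.a.0 + b.(0 | 0)) :: —d→ n1
  n1 = c.a.0 + b.(0 | 0) :: —b→ n2, —c→ n3
  n2 = 0 | 0 :: deadlocked
  n3 = a.0 :: —a→ n4
  n4 = 0 :: deadlocked
Partition-refinement fixed point:
  B0 = {m0, n0}
  B1 = {m1, n1}
  B2 = {m3, n3}
  B3 = {m2, m4, n2, n4}
m0 ∈ B0, n0 ∈ B0 → same block

YES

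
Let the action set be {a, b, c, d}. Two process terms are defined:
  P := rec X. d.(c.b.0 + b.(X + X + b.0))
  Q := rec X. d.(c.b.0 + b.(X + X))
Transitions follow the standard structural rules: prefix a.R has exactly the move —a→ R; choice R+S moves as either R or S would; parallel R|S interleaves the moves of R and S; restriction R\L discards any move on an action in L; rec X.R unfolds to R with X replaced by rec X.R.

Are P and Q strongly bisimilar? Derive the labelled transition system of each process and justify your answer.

P ≁ Q

Reachable graph of P (5 states):
  s0 = rec X. d.(c.b.0 + b.(X + X + b.0)) :: --d--▸ s1
  s1 = c.b.0 + b.((rec X. d.(c.b.0 + b.(X + X + b.0))) + (rec X. d.(c.b.0 + b.(X + X + b.0))) + b.0) :: --b--▸ s2, --c--▸ s3
  s2 = (rec X. d.(c.b.0 + b.(X + X + b.0))) + (rec X. d.(c.b.0 + b.(X + X + b.0))) + b.0 :: --b--▸ s4, --d--▸ s1
  s3 = b.0 :: --b--▸ s4
  s4 = 0 :: deadlocked
Reachable graph of Q (5 states):
  t0 = rec X. d.(c.b.0 + b.(X + X)) :: --d--▸ t1
  t1 = c.b.0 + b.((rec X. d.(c.b.0 + b.(X + X))) + (rec X. d.(c.b.0 + b.(X + X)))) :: --b--▸ t2, --c--▸ t3
  t2 = (rec X. d.(c.b.0 + b.(X + X))) + (rec X. d.(c.b.0 + b.(X + X))) :: --d--▸ t1
  t3 = b.0 :: --b--▸ t4
  t4 = 0 :: deadlocked
Coarsest stable partition (strong bisimilarity classes):
  B0 = {s0}
  B1 = {s1}
  B2 = {s2}
  B3 = {s4, t4}
  B4 = {s3, t3}
  B5 = {t0, t2}
  B6 = {t1}
s0 ∈ B0, t0 ∈ B5 → different blocks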